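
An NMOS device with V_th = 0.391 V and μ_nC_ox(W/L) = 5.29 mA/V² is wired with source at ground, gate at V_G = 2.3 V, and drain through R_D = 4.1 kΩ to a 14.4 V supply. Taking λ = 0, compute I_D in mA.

V_GS = V_G = 2.3 V, so V_ov = 2.3 − 0.391 = 1.91 V.
Assume saturation: I_D = ½ k_n V_ov² = 0.5 × 5.29 × 1.91² = 9.64 mA, giving V_DS = V_DD − I_D R_D = 14.4 − 9.64 × 4.1 = -25.1 V.
But -25.1 V < V_ov = 1.91 V, so the device is actually in triode.
In triode I_D = k_n[V_ov V_DS − ½ V_DS²] and I_D = (V_DD − V_DS)/R_D. Equating: 10.8 V_DS² − 42.4 V_DS + 14.4 = 0, giving V_DS = 0.376 V (the root below V_ov).
I_D = (14.4 − 0.376) / 4.1 = 3.42 mA.

I_D = 3.42 mA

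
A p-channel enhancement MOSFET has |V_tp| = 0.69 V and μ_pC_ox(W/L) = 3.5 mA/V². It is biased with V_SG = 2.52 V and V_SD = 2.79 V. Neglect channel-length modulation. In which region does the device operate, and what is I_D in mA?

V_ov = V_SG − |V_tp| = 2.52 − 0.69 = 1.83 V.
Since V_SD = 2.79 V ≥ V_ov = 1.83 V, the device is in saturation.
I_D = ½ k_p V_ov² = 0.5 × 3.5 × 1.83² = 5.86 mA.

Saturation; I_D = 5.86 mA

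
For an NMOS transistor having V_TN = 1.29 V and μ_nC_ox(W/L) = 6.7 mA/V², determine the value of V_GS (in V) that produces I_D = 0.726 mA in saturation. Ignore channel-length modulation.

V_GS = 1.76 V

In saturation I_D = ½ k_n (V_GS − V_TN)², so V_GS − V_TN = √(2 I_D / k_n) = √(2 × 0.726 / 6.7) = 0.466 V.
V_GS = 1.29 + 0.466 = 1.76 V.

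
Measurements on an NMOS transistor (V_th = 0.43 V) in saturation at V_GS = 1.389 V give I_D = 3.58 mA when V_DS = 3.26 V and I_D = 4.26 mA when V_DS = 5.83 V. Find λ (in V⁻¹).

λ = 0.0974 V⁻¹

With V_GS fixed, I_D ∝ (1 + λ V_DS) in saturation, so I_D2/I_D1 = (1 + λ V_DS2)/(1 + λ V_DS1).
4.26/3.58 = 1.19 = (1 + 5.83 λ)/(1 + 3.26 λ).
Solving: λ (I_D1 V_DS2 − I_D2 V_DS1) = I_D2 − I_D1, so λ = (4.26 − 3.58) / (3.58 × 5.83 − 4.26 × 3.26) = 0.68 / 6.98 = 0.0974 V⁻¹.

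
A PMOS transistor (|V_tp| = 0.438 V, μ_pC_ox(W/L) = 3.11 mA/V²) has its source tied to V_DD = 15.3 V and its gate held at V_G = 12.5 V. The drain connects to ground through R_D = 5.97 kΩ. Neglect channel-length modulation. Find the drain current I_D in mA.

V_SG = V_DD − V_G = 15.3 − 12.5 = 2.8 V, so V_ov = 2.8 − 0.438 = 2.36 V.
Assume saturation: I_D = ½ k_p V_ov² = 0.5 × 3.11 × 2.36² = 8.68 mA, giving V_SD = V_DD − I_D R_D = 15.3 − 8.68 × 5.97 = -36.5 V.
But -36.5 V < V_ov = 2.36 V, so the device is actually in triode.
In triode I_D = k_p[V_ov V_SD − ½ V_SD²] and I_D = (V_DD − V_SD)/R_D. Equating: 9.28 V_SD² − 44.85 V_SD + 15.3 = 0, giving V_SD = 0.369 V (the root below V_ov).
I_D = (15.3 − 0.369) / 5.97 = 2.5 mA.

I_D = 2.50 mA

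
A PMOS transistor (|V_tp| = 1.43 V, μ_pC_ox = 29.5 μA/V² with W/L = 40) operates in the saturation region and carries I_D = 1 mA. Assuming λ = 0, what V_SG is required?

k_p = μ_pC_ox · (W/L) = 1.18 mA/V².
In saturation I_D = ½ k_p (V_SG − |V_tp|)², so V_SG − |V_tp| = √(2 I_D / k_p) = √(2 × 1 / 1.18) = 1.3 V.
V_SG = 1.43 + 1.3 = 2.73 V.

V_SG = 2.73 V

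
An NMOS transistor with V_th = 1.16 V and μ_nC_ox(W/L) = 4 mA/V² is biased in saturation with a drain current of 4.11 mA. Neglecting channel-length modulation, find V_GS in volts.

In saturation I_D = ½ k_n (V_GS − V_th)², so V_GS − V_th = √(2 I_D / k_n) = √(2 × 4.11 / 4) = 1.43 V.
V_GS = 1.16 + 1.43 = 2.59 V.

V_GS = 2.59 V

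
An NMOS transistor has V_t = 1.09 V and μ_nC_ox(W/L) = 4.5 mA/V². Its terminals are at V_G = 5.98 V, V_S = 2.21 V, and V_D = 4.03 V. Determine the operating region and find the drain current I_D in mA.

Triode; I_D = 14.5 mA

V_GS = V_G − V_S = 5.98 − 2.21 = 3.77 V; V_DS = V_D − V_S = 4.03 − 2.21 = 1.82 V.
V_ov = V_GS − V_t = 3.77 − 1.09 = 2.68 V.
Since V_DS = 1.82 V < V_ov = 2.68 V, the device is in the triode region.
I_D = k_n [V_ov · V_DS − ½ V_DS²] = 4.5 × [2.68 × 1.82 − 0.5 × 1.82²] = 14.5 mA.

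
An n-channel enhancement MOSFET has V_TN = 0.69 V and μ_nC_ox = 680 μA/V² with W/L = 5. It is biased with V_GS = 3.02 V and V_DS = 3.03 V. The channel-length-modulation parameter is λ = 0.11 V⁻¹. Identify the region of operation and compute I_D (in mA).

k_n = μ_nC_ox · (W/L) = 3.4 mA/V².
V_ov = V_GS − V_TN = 3.02 − 0.69 = 2.33 V.
Since V_DS = 3.03 V ≥ V_ov = 2.33 V, the device is in saturation.
I_D = ½ k_n V_ov² (1 + λ V_DS) = 0.5 × 3.4 × 2.33² × (1 + 0.11 × 3.03) = 12.3 mA.

Saturation; I_D = 12.3 mA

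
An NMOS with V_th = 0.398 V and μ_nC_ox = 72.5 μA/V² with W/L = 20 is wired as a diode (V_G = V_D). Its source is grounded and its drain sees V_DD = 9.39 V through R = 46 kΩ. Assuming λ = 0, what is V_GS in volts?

With gate tied to drain, V_GS = V_DS ≥ V_GS − V_th, so the device is in saturation.
k_n = μ_nC_ox · (W/L) = 1.45 mA/V².
KCL at the drain: ½ k_n (V_GS − V_th)² = (V_DD − V_GS)/R.
Let x = V_GS − 0.398. Then 33.4 x² + x − 8.992 = 0, giving x = 0.504 V (positive root), so V_GS = 0.902 V.
I_D = (V_DD − V_GS)/R = (9.39 − 0.902) / 46 = 0.185 mA.

V_GS = 0.902 V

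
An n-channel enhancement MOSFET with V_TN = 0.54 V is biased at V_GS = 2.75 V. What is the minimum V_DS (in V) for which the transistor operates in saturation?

The boundary between triode and saturation is V_DS = V_GS − V_TN = V_ov.
V_ov = 2.75 − 0.54 = 2.21 V.

V_DS,sat = 2.21 V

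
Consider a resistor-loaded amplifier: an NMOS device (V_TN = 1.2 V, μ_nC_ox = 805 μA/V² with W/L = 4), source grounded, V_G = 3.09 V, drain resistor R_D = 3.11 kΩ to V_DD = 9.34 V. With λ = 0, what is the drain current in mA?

I_D = 2.83 mA

V_GS = V_G = 3.09 V, so V_ov = 3.09 − 1.2 = 1.89 V.
k_n = μ_nC_ox · (W/L) = 3.22 mA/V².
Assume saturation: I_D = ½ k_n V_ov² = 0.5 × 3.22 × 1.89² = 5.75 mA, giving V_DS = V_DD − I_D R_D = 9.34 − 5.75 × 3.11 = -8.55 V.
But -8.55 V < V_ov = 1.89 V, so the device is actually in triode.
In triode I_D = k_n[V_ov V_DS − ½ V_DS²] and I_D = (V_DD − V_DS)/R_D. Equating: 5.01 V_DS² − 19.93 V_DS + 9.34 = 0, giving V_DS = 0.543 V (the root below V_ov).
I_D = (9.34 − 0.543) / 3.11 = 2.83 mA.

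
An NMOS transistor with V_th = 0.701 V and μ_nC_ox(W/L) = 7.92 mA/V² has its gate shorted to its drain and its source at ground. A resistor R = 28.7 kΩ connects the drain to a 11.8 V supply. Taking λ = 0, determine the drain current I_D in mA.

With gate tied to drain, V_GS = V_DS ≥ V_GS − V_th, so the device is in saturation.
KCL at the drain: ½ k_n (V_GS − V_th)² = (V_DD − V_GS)/R.
Let x = V_GS − 0.701. Then 114 x² + x − 11.1 = 0, giving x = 0.308 V (positive root), so V_GS = 1.01 V.
I_D = (V_DD − V_GS)/R = (11.8 − 1.01) / 28.7 = 0.376 mA.

I_D = 0.376 mA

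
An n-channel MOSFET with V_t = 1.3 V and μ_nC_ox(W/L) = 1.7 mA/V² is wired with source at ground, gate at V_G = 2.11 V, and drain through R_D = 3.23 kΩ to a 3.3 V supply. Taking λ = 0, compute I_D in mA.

I_D = 0.558 mA

V_GS = V_G = 2.11 V, so V_ov = 2.11 − 1.3 = 0.81 V.
Assume saturation: I_D = ½ k_n V_ov² = 0.5 × 1.7 × 0.81² = 0.558 mA, giving V_DS = V_DD − I_D R_D = 3.3 − 0.558 × 3.23 = 1.5 V.
V_DS = 1.5 V ≥ V_ov = 0.81 V, confirming saturation.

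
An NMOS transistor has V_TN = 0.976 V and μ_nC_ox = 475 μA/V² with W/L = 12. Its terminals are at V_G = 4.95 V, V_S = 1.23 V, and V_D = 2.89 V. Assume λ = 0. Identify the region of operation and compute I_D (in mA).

Triode; I_D = 18.1 mA

V_GS = V_G − V_S = 4.95 − 1.23 = 3.72 V; V_DS = V_D − V_S = 2.89 − 1.23 = 1.66 V.
k_n = μ_nC_ox · (W/L) = 5.7 mA/V².
V_ov = V_GS − V_TN = 3.72 − 0.976 = 2.74 V.
Since V_DS = 1.66 V < V_ov = 2.74 V, the device is in the triode region.
I_D = k_n [V_ov · V_DS − ½ V_DS²] = 5.7 × [2.74 × 1.66 − 0.5 × 1.66²] = 18.1 mA.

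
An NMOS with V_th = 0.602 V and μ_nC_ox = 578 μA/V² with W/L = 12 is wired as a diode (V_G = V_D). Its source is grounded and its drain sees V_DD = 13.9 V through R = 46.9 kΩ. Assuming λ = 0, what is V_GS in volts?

V_GS = 0.885 V

With gate tied to drain, V_GS = V_DS ≥ V_GS − V_th, so the device is in saturation.
k_n = μ_nC_ox · (W/L) = 6.936 mA/V².
KCL at the drain: ½ k_n (V_GS − V_th)² = (V_DD − V_GS)/R.
Let x = V_GS − 0.602. Then 163 x² + x − 13.3 = 0, giving x = 0.283 V (positive root), so V_GS = 0.885 V.
I_D = (V_DD − V_GS)/R = (13.9 − 0.885) / 46.9 = 0.278 mA.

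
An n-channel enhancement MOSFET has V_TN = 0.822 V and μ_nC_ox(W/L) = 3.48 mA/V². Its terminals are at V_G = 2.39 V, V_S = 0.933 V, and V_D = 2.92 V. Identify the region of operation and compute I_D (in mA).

V_GS = V_G − V_S = 2.39 − 0.933 = 1.46 V; V_DS = V_D − V_S = 2.92 − 0.933 = 1.99 V.
V_ov = V_GS − V_TN = 1.46 − 0.822 = 0.635 V.
Since V_DS = 1.99 V ≥ V_ov = 0.635 V, the device is in saturation.
I_D = ½ k_n V_ov² = 0.5 × 3.48 × 0.635² = 0.702 mA.

Saturation; I_D = 0.702 mA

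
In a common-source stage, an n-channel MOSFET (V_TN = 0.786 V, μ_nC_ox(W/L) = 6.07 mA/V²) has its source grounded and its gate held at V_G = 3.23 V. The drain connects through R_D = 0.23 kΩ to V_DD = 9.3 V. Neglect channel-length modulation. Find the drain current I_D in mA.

I_D = 18.1 mA

V_GS = V_G = 3.23 V, so V_ov = 3.23 − 0.786 = 2.44 V.
Assume saturation: I_D = ½ k_n V_ov² = 0.5 × 6.07 × 2.44² = 18.1 mA, giving V_DS = V_DD − I_D R_D = 9.3 − 18.1 × 0.23 = 5.13 V.
V_DS = 5.13 V ≥ V_ov = 2.44 V, confirming saturation.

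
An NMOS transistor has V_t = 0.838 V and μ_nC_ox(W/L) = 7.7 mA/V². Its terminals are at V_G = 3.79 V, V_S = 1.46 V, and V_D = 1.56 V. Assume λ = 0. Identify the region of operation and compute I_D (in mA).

V_GS = V_G − V_S = 3.79 − 1.46 = 2.33 V; V_DS = V_D − V_S = 1.56 − 1.46 = 0.1 V.
V_ov = V_GS − V_t = 2.33 − 0.838 = 1.49 V.
Since V_DS = 0.1 V < V_ov = 1.49 V, the device is in the triode region.
I_D = k_n [V_ov · V_DS − ½ V_DS²] = 7.7 × [1.49 × 0.1 − 0.5 × 0.1²] = 1.11 mA.

Triode; I_D = 1.11 mA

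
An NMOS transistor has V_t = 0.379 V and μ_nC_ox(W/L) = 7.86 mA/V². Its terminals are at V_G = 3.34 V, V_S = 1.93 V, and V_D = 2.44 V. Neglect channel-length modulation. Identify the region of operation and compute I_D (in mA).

V_GS = V_G − V_S = 3.34 − 1.93 = 1.41 V; V_DS = V_D − V_S = 2.44 − 1.93 = 0.51 V.
V_ov = V_GS − V_t = 1.41 − 0.379 = 1.03 V.
Since V_DS = 0.51 V < V_ov = 1.03 V, the device is in the triode region.
I_D = k_n [V_ov · V_DS − ½ V_DS²] = 7.86 × [1.03 × 0.51 − 0.5 × 0.51²] = 3.11 mA.

Triode; I_D = 3.11 mA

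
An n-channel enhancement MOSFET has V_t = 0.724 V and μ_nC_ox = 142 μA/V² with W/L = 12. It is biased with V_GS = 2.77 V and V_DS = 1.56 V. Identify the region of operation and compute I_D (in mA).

k_n = μ_nC_ox · (W/L) = 1.704 mA/V².
V_ov = V_GS − V_t = 2.77 − 0.724 = 2.05 V.
Since V_DS = 1.56 V < V_ov = 2.05 V, the device is in the triode region.
I_D = k_n [V_ov · V_DS − ½ V_DS²] = 1.704 × [2.05 × 1.56 − 0.5 × 1.56²] = 3.37 mA.

Triode; I_D = 3.37 mA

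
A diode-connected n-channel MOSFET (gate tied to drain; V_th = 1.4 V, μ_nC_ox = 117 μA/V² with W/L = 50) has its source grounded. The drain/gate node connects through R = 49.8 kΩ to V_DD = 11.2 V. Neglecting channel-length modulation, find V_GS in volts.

With gate tied to drain, V_GS = V_DS ≥ V_GS − V_th, so the device is in saturation.
k_n = μ_nC_ox · (W/L) = 5.85 mA/V².
KCL at the drain: ½ k_n (V_GS − V_th)² = (V_DD − V_GS)/R.
Let x = V_GS − 1.4. Then 146 x² + x − 9.8 = 0, giving x = 0.256 V (positive root), so V_GS = 1.66 V.
I_D = (V_DD − V_GS)/R = (11.2 − 1.66) / 49.8 = 0.192 mA.

V_GS = 1.66 V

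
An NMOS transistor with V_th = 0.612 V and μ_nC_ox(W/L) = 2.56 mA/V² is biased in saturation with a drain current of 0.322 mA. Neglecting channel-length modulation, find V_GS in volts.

In saturation I_D = ½ k_n (V_GS − V_th)², so V_GS − V_th = √(2 I_D / k_n) = √(2 × 0.322 / 2.56) = 0.502 V.
V_GS = 0.612 + 0.502 = 1.11 V.

V_GS = 1.11 V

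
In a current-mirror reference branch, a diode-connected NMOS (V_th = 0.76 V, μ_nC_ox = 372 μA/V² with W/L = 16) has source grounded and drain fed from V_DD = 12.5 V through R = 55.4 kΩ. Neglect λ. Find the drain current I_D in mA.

With gate tied to drain, V_GS = V_DS ≥ V_GS − V_th, so the device is in saturation.
k_n = μ_nC_ox · (W/L) = 5.952 mA/V².
KCL at the drain: ½ k_n (V_GS − V_th)² = (V_DD − V_GS)/R.
Let x = V_GS − 0.76. Then 165 x² + x − 11.74 = 0, giving x = 0.264 V (positive root), so V_GS = 1.02 V.
I_D = (V_DD − V_GS)/R = (12.5 − 1.02) / 55.4 = 0.207 mA.

I_D = 0.207 mA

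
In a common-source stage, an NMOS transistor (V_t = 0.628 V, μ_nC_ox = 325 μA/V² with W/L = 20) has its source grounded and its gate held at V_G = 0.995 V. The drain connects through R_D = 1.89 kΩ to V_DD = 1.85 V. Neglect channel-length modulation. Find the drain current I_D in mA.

I_D = 0.438 mA

V_GS = V_G = 0.995 V, so V_ov = 0.995 − 0.628 = 0.367 V.
k_n = μ_nC_ox · (W/L) = 6.5 mA/V².
Assume saturation: I_D = ½ k_n V_ov² = 0.5 × 6.5 × 0.367² = 0.438 mA, giving V_DS = V_DD − I_D R_D = 1.85 − 0.438 × 1.89 = 1.02 V.
V_DS = 1.02 V ≥ V_ov = 0.367 V, confirming saturation.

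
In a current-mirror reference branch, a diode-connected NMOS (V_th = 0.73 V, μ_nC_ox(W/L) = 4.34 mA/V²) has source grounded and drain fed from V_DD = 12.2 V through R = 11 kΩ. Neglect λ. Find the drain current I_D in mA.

I_D = 0.982 mA

With gate tied to drain, V_GS = V_DS ≥ V_GS − V_th, so the device is in saturation.
KCL at the drain: ½ k_n (V_GS − V_th)² = (V_DD − V_GS)/R.
Let x = V_GS − 0.73. Then 23.9 x² + x − 11.47 = 0, giving x = 0.673 V (positive root), so V_GS = 1.4 V.
I_D = (V_DD − V_GS)/R = (12.2 − 1.4) / 11 = 0.982 mA.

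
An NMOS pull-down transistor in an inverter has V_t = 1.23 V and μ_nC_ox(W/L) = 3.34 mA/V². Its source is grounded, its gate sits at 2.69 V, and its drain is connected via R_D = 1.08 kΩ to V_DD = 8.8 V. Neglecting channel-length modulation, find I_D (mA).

I_D = 3.56 mA

V_GS = V_G = 2.69 V, so V_ov = 2.69 − 1.23 = 1.46 V.
Assume saturation: I_D = ½ k_n V_ov² = 0.5 × 3.34 × 1.46² = 3.56 mA, giving V_DS = V_DD − I_D R_D = 8.8 − 3.56 × 1.08 = 4.96 V.
V_DS = 4.96 V ≥ V_ov = 1.46 V, confirming saturation.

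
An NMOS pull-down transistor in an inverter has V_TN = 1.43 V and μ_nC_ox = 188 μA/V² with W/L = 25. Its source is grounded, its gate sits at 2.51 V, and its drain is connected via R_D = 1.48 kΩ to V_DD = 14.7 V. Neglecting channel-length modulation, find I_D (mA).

V_GS = V_G = 2.51 V, so V_ov = 2.51 − 1.43 = 1.08 V.
k_n = μ_nC_ox · (W/L) = 4.7 mA/V².
Assume saturation: I_D = ½ k_n V_ov² = 0.5 × 4.7 × 1.08² = 2.74 mA, giving V_DS = V_DD − I_D R_D = 14.7 − 2.74 × 1.48 = 10.6 V.
V_DS = 10.6 V ≥ V_ov = 1.08 V, confirming saturation.

I_D = 2.74 mA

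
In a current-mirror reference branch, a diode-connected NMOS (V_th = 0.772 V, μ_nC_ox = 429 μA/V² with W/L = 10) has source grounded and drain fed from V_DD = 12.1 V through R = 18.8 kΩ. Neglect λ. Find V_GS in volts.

V_GS = 1.29 V

With gate tied to drain, V_GS = V_DS ≥ V_GS − V_th, so the device is in saturation.
k_n = μ_nC_ox · (W/L) = 4.29 mA/V².
KCL at the drain: ½ k_n (V_GS − V_th)² = (V_DD − V_GS)/R.
Let x = V_GS − 0.772. Then 40.3 x² + x − 11.33 = 0, giving x = 0.518 V (positive root), so V_GS = 1.29 V.
I_D = (V_DD − V_GS)/R = (12.1 − 1.29) / 18.8 = 0.575 mA.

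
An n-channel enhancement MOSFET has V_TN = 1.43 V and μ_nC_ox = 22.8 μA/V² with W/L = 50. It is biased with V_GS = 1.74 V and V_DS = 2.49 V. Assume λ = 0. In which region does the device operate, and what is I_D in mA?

Saturation; I_D = 0.0548 mA

k_n = μ_nC_ox · (W/L) = 1.14 mA/V².
V_ov = V_GS − V_TN = 1.74 − 1.43 = 0.31 V.
Since V_DS = 2.49 V ≥ V_ov = 0.31 V, the device is in saturation.
I_D = ½ k_n V_ov² = 0.5 × 1.14 × 0.31² = 0.0548 mA.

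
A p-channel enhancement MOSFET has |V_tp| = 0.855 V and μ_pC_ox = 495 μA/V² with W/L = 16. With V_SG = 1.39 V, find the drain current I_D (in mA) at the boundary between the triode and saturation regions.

I_D = 1.13 mA

At the boundary V_SD = V_ov = V_SG − |V_tp| = 1.39 − 0.855 = 0.535 V.
k_p = μ_pC_ox · (W/L) = 7.92 mA/V².
I_D = ½ k_p V_ov² = 0.5 × 7.92 × 0.535² = 1.13 mA.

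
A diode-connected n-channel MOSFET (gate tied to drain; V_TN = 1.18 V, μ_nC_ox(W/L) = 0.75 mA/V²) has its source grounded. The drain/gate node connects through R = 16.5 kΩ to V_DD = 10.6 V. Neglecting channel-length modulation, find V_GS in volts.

V_GS = 2.34 V

With gate tied to drain, V_GS = V_DS ≥ V_GS − V_TN, so the device is in saturation.
KCL at the drain: ½ k_n (V_GS − V_TN)² = (V_DD − V_GS)/R.
Let x = V_GS − 1.18. Then 6.19 x² + x − 9.42 = 0, giving x = 1.16 V (positive root), so V_GS = 2.34 V.
I_D = (V_DD − V_GS)/R = (10.6 − 2.34) / 16.5 = 0.501 mA.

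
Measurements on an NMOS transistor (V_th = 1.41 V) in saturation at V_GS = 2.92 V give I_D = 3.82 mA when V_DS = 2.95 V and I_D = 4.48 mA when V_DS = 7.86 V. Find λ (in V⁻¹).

λ = 0.0393 V⁻¹

With V_GS fixed, I_D ∝ (1 + λ V_DS) in saturation, so I_D2/I_D1 = (1 + λ V_DS2)/(1 + λ V_DS1).
4.48/3.82 = 1.173 = (1 + 7.86 λ)/(1 + 2.95 λ).
Solving: λ (I_D1 V_DS2 − I_D2 V_DS1) = I_D2 − I_D1, so λ = (4.48 − 3.82) / (3.82 × 7.86 − 4.48 × 2.95) = 0.66 / 16.8 = 0.0393 V⁻¹.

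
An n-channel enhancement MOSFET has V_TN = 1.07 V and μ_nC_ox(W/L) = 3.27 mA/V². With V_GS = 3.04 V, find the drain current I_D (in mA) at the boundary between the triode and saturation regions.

At the boundary V_DS = V_ov = V_GS − V_TN = 3.04 − 1.07 = 1.97 V.
I_D = ½ k_n V_ov² = 0.5 × 3.27 × 1.97² = 6.35 mA.

I_D = 6.35 mA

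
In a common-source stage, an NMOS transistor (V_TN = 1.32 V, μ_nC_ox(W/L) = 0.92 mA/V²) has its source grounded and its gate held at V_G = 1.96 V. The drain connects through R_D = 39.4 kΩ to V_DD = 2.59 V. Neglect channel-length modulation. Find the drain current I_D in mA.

I_D = 0.0628 mA

V_GS = V_G = 1.96 V, so V_ov = 1.96 − 1.32 = 0.64 V.
Assume saturation: I_D = ½ k_n V_ov² = 0.5 × 0.92 × 0.64² = 0.188 mA, giving V_DS = V_DD − I_D R_D = 2.59 − 0.188 × 39.4 = -4.83 V.
But -4.83 V < V_ov = 0.64 V, so the device is actually in triode.
In triode I_D = k_n[V_ov V_DS − ½ V_DS²] and I_D = (V_DD − V_DS)/R_D. Equating: 18.1 V_DS² − 24.2 V_DS + 2.59 = 0, giving V_DS = 0.117 V (the root below V_ov).
I_D = (2.59 − 0.117) / 39.4 = 0.0628 mA.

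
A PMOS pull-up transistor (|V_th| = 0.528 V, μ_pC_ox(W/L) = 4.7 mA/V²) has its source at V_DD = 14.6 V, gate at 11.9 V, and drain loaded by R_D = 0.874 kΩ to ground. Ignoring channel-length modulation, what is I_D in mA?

I_D = 11.1 mA

V_SG = V_DD − V_G = 14.6 − 11.9 = 2.7 V, so V_ov = 2.7 − 0.528 = 2.17 V.
Assume saturation: I_D = ½ k_p V_ov² = 0.5 × 4.7 × 2.17² = 11.1 mA, giving V_SD = V_DD − I_D R_D = 14.6 − 11.1 × 0.874 = 4.91 V.
V_SD = 4.91 V ≥ V_ov = 2.17 V, confirming saturation.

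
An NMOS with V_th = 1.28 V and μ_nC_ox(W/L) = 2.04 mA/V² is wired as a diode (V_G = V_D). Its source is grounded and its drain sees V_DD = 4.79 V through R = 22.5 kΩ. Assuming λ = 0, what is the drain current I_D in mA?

I_D = 0.140 mA

With gate tied to drain, V_GS = V_DS ≥ V_GS − V_th, so the device is in saturation.
KCL at the drain: ½ k_n (V_GS − V_th)² = (V_DD − V_GS)/R.
Let x = V_GS − 1.28. Then 22.9 x² + x − 3.51 = 0, giving x = 0.37 V (positive root), so V_GS = 1.65 V.
I_D = (V_DD − V_GS)/R = (4.79 − 1.65) / 22.5 = 0.14 mA.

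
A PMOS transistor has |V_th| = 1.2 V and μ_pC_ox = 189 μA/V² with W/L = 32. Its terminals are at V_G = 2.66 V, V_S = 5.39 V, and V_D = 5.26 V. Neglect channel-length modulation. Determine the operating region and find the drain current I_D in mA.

V_SG = V_S − V_G = 5.39 − 2.66 = 2.73 V; V_SD = V_S − V_D = 5.39 − 5.26 = 0.13 V.
k_p = μ_pC_ox · (W/L) = 6.048 mA/V².
V_ov = V_SG − |V_th| = 2.73 − 1.2 = 1.53 V.
Since V_SD = 0.13 V < V_ov = 1.53 V, the device is in the triode region.
I_D = k_p [V_ov · V_SD − ½ V_SD²] = 6.048 × [1.53 × 0.13 − 0.5 × 0.13²] = 1.15 mA.

Triode; I_D = 1.15 mA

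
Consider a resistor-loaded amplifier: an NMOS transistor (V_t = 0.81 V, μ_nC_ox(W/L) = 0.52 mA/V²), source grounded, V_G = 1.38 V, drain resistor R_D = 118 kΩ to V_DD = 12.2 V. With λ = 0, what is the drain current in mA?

I_D = 0.0845 mA

V_GS = V_G = 1.38 V, so V_ov = 1.38 − 0.81 = 0.57 V.
Assume saturation: I_D = ½ k_n V_ov² = 0.5 × 0.52 × 0.57² = 0.0845 mA, giving V_DS = V_DD − I_D R_D = 12.2 − 0.0845 × 118 = 2.23 V.
V_DS = 2.23 V ≥ V_ov = 0.57 V, confirming saturation.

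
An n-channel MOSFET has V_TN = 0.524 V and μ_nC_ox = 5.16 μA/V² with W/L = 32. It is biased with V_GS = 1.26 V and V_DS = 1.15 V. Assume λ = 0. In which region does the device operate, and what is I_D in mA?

k_n = μ_nC_ox · (W/L) = 0.1651 mA/V².
V_ov = V_GS − V_TN = 1.26 − 0.524 = 0.736 V.
Since V_DS = 1.15 V ≥ V_ov = 0.736 V, the device is in saturation.
I_D = ½ k_n V_ov² = 0.5 × 0.1651 × 0.736² = 0.0447 mA.

Saturation; I_D = 0.0447 mA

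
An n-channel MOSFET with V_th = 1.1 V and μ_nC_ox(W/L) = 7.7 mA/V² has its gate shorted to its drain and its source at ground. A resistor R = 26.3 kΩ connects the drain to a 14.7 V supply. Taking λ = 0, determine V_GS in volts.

With gate tied to drain, V_GS = V_DS ≥ V_GS − V_th, so the device is in saturation.
KCL at the drain: ½ k_n (V_GS − V_th)² = (V_DD − V_GS)/R.
Let x = V_GS − 1.1. Then 101 x² + x − 13.6 = 0, giving x = 0.362 V (positive root), so V_GS = 1.46 V.
I_D = (V_DD − V_GS)/R = (14.7 − 1.46) / 26.3 = 0.503 mA.

V_GS = 1.46 V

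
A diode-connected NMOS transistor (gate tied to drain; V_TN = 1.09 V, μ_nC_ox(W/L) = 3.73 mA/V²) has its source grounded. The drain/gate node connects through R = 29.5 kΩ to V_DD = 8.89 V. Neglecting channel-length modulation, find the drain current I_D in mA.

I_D = 0.252 mA

With gate tied to drain, V_GS = V_DS ≥ V_GS − V_TN, so the device is in saturation.
KCL at the drain: ½ k_n (V_GS − V_TN)² = (V_DD − V_GS)/R.
Let x = V_GS − 1.09. Then 55 x² + x − 7.8 = 0, giving x = 0.368 V (positive root), so V_GS = 1.46 V.
I_D = (V_DD − V_GS)/R = (8.89 − 1.46) / 29.5 = 0.252 mA.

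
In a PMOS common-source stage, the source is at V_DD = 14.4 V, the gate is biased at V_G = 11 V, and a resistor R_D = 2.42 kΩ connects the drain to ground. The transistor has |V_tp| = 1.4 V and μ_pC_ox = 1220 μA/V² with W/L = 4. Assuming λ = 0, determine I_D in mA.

V_SG = V_DD − V_G = 14.4 − 11 = 3.4 V, so V_ov = 3.4 − 1.4 = 2 V.
k_p = μ_pC_ox · (W/L) = 4.88 mA/V².
Assume saturation: I_D = ½ k_p V_ov² = 0.5 × 4.88 × 2² = 9.76 mA, giving V_SD = V_DD − I_D R_D = 14.4 − 9.76 × 2.42 = -9.22 V.
But -9.22 V < V_ov = 2 V, so the device is actually in triode.
In triode I_D = k_p[V_ov V_SD − ½ V_SD²] and I_D = (V_DD − V_SD)/R_D. Equating: 5.9 V_SD² − 24.62 V_SD + 14.4 = 0, giving V_SD = 0.704 V (the root below V_ov).
I_D = (14.4 − 0.704) / 2.42 = 5.66 mA.

I_D = 5.66 mA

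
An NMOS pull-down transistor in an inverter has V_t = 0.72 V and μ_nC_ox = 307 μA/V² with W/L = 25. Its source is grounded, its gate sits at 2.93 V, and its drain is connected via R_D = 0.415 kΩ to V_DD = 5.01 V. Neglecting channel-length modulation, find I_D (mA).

V_GS = V_G = 2.93 V, so V_ov = 2.93 − 0.72 = 2.21 V.
k_n = μ_nC_ox · (W/L) = 7.675 mA/V².
Assume saturation: I_D = ½ k_n V_ov² = 0.5 × 7.675 × 2.21² = 18.7 mA, giving V_DS = V_DD − I_D R_D = 5.01 − 18.7 × 0.415 = -2.77 V.
But -2.77 V < V_ov = 2.21 V, so the device is actually in triode.
In triode I_D = k_n[V_ov V_DS − ½ V_DS²] and I_D = (V_DD − V_DS)/R_D. Equating: 1.59 V_DS² − 8.039 V_DS + 5.01 = 0, giving V_DS = 0.728 V (the root below V_ov).
I_D = (5.01 − 0.728) / 0.415 = 10.3 mA.

I_D = 10.3 mA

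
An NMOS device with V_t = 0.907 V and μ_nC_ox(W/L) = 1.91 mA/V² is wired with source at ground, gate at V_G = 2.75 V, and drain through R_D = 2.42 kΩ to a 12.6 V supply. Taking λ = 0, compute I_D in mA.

V_GS = V_G = 2.75 V, so V_ov = 2.75 − 0.907 = 1.84 V.
Assume saturation: I_D = ½ k_n V_ov² = 0.5 × 1.91 × 1.84² = 3.24 mA, giving V_DS = V_DD − I_D R_D = 12.6 − 3.24 × 2.42 = 4.75 V.
V_DS = 4.75 V ≥ V_ov = 1.84 V, confirming saturation.

I_D = 3.24 mA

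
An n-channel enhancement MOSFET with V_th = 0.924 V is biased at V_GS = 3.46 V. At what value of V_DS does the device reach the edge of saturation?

The boundary between triode and saturation is V_DS = V_GS − V_th = V_ov.
V_ov = 3.46 − 0.924 = 2.54 V.

V_DS,sat = 2.54 V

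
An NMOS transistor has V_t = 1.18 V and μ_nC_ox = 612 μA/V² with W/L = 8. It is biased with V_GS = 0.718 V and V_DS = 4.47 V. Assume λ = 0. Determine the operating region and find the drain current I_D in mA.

V_GS = 0.718 V < V_t = 1.18 V, so the transistor is in cutoff.

Cutoff; I_D = 0 mA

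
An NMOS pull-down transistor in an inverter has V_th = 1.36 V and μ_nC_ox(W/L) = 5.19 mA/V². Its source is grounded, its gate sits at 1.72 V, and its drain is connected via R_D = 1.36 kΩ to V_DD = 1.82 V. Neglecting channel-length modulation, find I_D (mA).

V_GS = V_G = 1.72 V, so V_ov = 1.72 − 1.36 = 0.36 V.
Assume saturation: I_D = ½ k_n V_ov² = 0.5 × 5.19 × 0.36² = 0.336 mA, giving V_DS = V_DD − I_D R_D = 1.82 − 0.336 × 1.36 = 1.36 V.
V_DS = 1.36 V ≥ V_ov = 0.36 V, confirming saturation.

I_D = 0.336 mA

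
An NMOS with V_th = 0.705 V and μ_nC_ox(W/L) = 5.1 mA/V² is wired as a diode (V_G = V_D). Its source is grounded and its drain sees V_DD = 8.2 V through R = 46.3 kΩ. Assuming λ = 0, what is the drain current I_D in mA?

I_D = 0.157 mA

With gate tied to drain, V_GS = V_DS ≥ V_GS − V_th, so the device is in saturation.
KCL at the drain: ½ k_n (V_GS − V_th)² = (V_DD − V_GS)/R.
Let x = V_GS − 0.705. Then 118 x² + x − 7.495 = 0, giving x = 0.248 V (positive root), so V_GS = 0.953 V.
I_D = (V_DD − V_GS)/R = (8.2 − 0.953) / 46.3 = 0.157 mA.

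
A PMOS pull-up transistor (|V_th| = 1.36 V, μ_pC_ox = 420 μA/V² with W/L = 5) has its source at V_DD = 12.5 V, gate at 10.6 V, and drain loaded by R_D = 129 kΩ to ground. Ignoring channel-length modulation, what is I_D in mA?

I_D = 0.0962 mA

V_SG = V_DD − V_G = 12.5 − 10.6 = 1.9 V, so V_ov = 1.9 − 1.36 = 0.54 V.
k_p = μ_pC_ox · (W/L) = 2.1 mA/V².
Assume saturation: I_D = ½ k_p V_ov² = 0.5 × 2.1 × 0.54² = 0.306 mA, giving V_SD = V_DD − I_D R_D = 12.5 − 0.306 × 129 = -27 V.
But -27 V < V_ov = 0.54 V, so the device is actually in triode.
In triode I_D = k_p[V_ov V_SD − ½ V_SD²] and I_D = (V_DD − V_SD)/R_D. Equating: 135 V_SD² − 147.3 V_SD + 12.5 = 0, giving V_SD = 0.0928 V (the root below V_ov).
I_D = (12.5 − 0.0928) / 129 = 0.0962 mA.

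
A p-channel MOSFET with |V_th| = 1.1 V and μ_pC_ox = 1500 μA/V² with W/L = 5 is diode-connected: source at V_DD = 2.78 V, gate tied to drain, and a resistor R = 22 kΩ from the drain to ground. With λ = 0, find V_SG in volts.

V_SG = 1.24 V

With gate tied to drain, V_SG = V_SD ≥ V_SG − |V_th|, so the device is in saturation.
k_p = μ_pC_ox · (W/L) = 7.5 mA/V².
KCL at the drain: ½ k_p (V_SG − |V_th|)² = (V_DD − V_SG)/R.
Let x = V_SG − 1.1. Then 82.5 x² + x − 1.68 = 0, giving x = 0.137 V (positive root), so V_SG = 1.24 V.
I_D = (V_DD − V_SG)/R = (2.78 − 1.24) / 22 = 0.0701 mA.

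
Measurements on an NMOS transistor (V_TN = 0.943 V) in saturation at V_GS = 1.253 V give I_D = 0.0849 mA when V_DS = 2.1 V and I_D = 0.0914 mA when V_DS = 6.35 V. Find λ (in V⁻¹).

With V_GS fixed, I_D ∝ (1 + λ V_DS) in saturation, so I_D2/I_D1 = (1 + λ V_DS2)/(1 + λ V_DS1).
0.0914/0.0849 = 1.077 = (1 + 6.35 λ)/(1 + 2.1 λ).
Solving: λ (I_D1 V_DS2 − I_D2 V_DS1) = I_D2 − I_D1, so λ = (0.0914 − 0.0849) / (0.0849 × 6.35 − 0.0914 × 2.1) = 0.0065 / 0.347 = 0.0187 V⁻¹.

λ = 0.0187 V⁻¹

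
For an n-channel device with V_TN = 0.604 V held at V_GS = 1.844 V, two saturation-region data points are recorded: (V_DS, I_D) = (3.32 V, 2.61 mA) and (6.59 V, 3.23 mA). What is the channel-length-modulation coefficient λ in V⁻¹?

With V_GS fixed, I_D ∝ (1 + λ V_DS) in saturation, so I_D2/I_D1 = (1 + λ V_DS2)/(1 + λ V_DS1).
3.23/2.61 = 1.238 = (1 + 6.59 λ)/(1 + 3.32 λ).
Solving: λ (I_D1 V_DS2 − I_D2 V_DS1) = I_D2 − I_D1, so λ = (3.23 − 2.61) / (2.61 × 6.59 − 3.23 × 3.32) = 0.62 / 6.48 = 0.0957 V⁻¹.

λ = 0.0957 V⁻¹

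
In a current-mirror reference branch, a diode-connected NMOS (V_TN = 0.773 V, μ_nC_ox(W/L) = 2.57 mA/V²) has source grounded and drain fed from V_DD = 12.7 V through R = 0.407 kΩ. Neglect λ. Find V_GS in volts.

V_GS = 4.69 V

With gate tied to drain, V_GS = V_DS ≥ V_GS − V_TN, so the device is in saturation.
KCL at the drain: ½ k_n (V_GS − V_TN)² = (V_DD − V_GS)/R.
Let x = V_GS − 0.773. Then 0.523 x² + x − 11.93 = 0, giving x = 3.91 V (positive root), so V_GS = 4.69 V.
I_D = (V_DD − V_GS)/R = (12.7 − 4.69) / 0.407 = 19.7 mA.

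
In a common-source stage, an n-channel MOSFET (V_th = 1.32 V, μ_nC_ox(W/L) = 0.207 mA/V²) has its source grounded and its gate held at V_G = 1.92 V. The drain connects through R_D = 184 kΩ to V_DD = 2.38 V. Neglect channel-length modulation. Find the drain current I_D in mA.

V_GS = V_G = 1.92 V, so V_ov = 1.92 − 1.32 = 0.6 V.
Assume saturation: I_D = ½ k_n V_ov² = 0.5 × 0.207 × 0.6² = 0.0373 mA, giving V_DS = V_DD − I_D R_D = 2.38 − 0.0373 × 184 = -4.48 V.
But -4.48 V < V_ov = 0.6 V, so the device is actually in triode.
In triode I_D = k_n[V_ov V_DS − ½ V_DS²] and I_D = (V_DD − V_DS)/R_D. Equating: 19 V_DS² − 23.85 V_DS + 2.38 = 0, giving V_DS = 0.109 V (the root below V_ov).
I_D = (2.38 − 0.109) / 184 = 0.0123 mA.

I_D = 0.0123 mA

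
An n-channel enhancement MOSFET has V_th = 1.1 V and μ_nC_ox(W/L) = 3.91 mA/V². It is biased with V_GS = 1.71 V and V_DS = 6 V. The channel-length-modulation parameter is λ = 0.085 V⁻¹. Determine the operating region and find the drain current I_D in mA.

Saturation; I_D = 1.10 mA

V_ov = V_GS − V_th = 1.71 − 1.1 = 0.61 V.
Since V_DS = 6 V ≥ V_ov = 0.61 V, the device is in saturation.
I_D = ½ k_n V_ov² (1 + λ V_DS) = 0.5 × 3.91 × 0.61² × (1 + 0.085 × 6) = 1.1 mA.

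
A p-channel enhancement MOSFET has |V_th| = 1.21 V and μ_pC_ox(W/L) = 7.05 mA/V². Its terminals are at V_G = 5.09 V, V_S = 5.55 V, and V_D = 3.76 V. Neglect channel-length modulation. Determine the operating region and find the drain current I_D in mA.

Cutoff; I_D = 0 mA

V_SG = V_S − V_G = 5.55 − 5.09 = 0.46 V; V_SD = V_S − V_D = 5.55 − 3.76 = 1.79 V.
V_SG = 0.46 V < |V_th| = 1.21 V, so the transistor is in cutoff.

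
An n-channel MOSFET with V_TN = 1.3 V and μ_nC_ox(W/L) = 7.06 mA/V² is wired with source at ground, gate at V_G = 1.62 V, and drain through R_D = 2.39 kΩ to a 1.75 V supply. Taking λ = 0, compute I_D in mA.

I_D = 0.361 mA

V_GS = V_G = 1.62 V, so V_ov = 1.62 − 1.3 = 0.32 V.
Assume saturation: I_D = ½ k_n V_ov² = 0.5 × 7.06 × 0.32² = 0.361 mA, giving V_DS = V_DD − I_D R_D = 1.75 − 0.361 × 2.39 = 0.886 V.
V_DS = 0.886 V ≥ V_ov = 0.32 V, confirming saturation.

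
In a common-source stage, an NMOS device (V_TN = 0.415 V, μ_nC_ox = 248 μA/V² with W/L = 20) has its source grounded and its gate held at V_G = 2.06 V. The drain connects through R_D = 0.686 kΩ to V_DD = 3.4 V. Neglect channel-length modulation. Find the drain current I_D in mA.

I_D = 4.06 mA

V_GS = V_G = 2.06 V, so V_ov = 2.06 − 0.415 = 1.65 V.
k_n = μ_nC_ox · (W/L) = 4.96 mA/V².
Assume saturation: I_D = ½ k_n V_ov² = 0.5 × 4.96 × 1.65² = 6.71 mA, giving V_DS = V_DD − I_D R_D = 3.4 − 6.71 × 0.686 = -1.2 V.
But -1.2 V < V_ov = 1.65 V, so the device is actually in triode.
In triode I_D = k_n[V_ov V_DS − ½ V_DS²] and I_D = (V_DD − V_DS)/R_D. Equating: 1.7 V_DS² − 6.597 V_DS + 3.4 = 0, giving V_DS = 0.612 V (the root below V_ov).
I_D = (3.4 − 0.612) / 0.686 = 4.06 mA.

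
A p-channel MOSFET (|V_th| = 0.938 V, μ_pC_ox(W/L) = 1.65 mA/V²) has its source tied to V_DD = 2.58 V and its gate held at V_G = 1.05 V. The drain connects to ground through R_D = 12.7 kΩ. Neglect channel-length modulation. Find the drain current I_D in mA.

V_SG = V_DD − V_G = 2.58 − 1.05 = 1.53 V, so V_ov = 1.53 − 0.938 = 0.592 V.
Assume saturation: I_D = ½ k_p V_ov² = 0.5 × 1.65 × 0.592² = 0.289 mA, giving V_SD = V_DD − I_D R_D = 2.58 − 0.289 × 12.7 = -1.09 V.
But -1.09 V < V_ov = 0.592 V, so the device is actually in triode.
In triode I_D = k_p[V_ov V_SD − ½ V_SD²] and I_D = (V_DD − V_SD)/R_D. Equating: 10.5 V_SD² − 13.41 V_SD + 2.58 = 0, giving V_SD = 0.236 V (the root below V_ov).
I_D = (2.58 − 0.236) / 12.7 = 0.185 mA.

I_D = 0.185 mA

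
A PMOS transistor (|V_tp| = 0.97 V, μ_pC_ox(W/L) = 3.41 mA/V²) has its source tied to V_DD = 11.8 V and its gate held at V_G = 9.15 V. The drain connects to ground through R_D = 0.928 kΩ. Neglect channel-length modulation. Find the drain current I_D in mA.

V_SG = V_DD − V_G = 11.8 − 9.15 = 2.65 V, so V_ov = 2.65 − 0.97 = 1.68 V.
Assume saturation: I_D = ½ k_p V_ov² = 0.5 × 3.41 × 1.68² = 4.81 mA, giving V_SD = V_DD − I_D R_D = 11.8 − 4.81 × 0.928 = 7.33 V.
V_SD = 7.33 V ≥ V_ov = 1.68 V, confirming saturation.

I_D = 4.81 mA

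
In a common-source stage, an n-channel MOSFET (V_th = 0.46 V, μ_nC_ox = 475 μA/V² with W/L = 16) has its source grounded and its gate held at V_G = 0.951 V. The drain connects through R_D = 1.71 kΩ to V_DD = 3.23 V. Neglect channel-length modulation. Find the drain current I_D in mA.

V_GS = V_G = 0.951 V, so V_ov = 0.951 − 0.46 = 0.491 V.
k_n = μ_nC_ox · (W/L) = 7.6 mA/V².
Assume saturation: I_D = ½ k_n V_ov² = 0.5 × 7.6 × 0.491² = 0.916 mA, giving V_DS = V_DD − I_D R_D = 3.23 − 0.916 × 1.71 = 1.66 V.
V_DS = 1.66 V ≥ V_ov = 0.491 V, confirming saturation.

I_D = 0.916 mA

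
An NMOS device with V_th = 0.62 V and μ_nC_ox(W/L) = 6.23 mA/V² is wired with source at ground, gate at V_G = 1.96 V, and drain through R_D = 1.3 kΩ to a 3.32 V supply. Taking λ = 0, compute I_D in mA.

V_GS = V_G = 1.96 V, so V_ov = 1.96 − 0.62 = 1.34 V.
Assume saturation: I_D = ½ k_n V_ov² = 0.5 × 6.23 × 1.34² = 5.59 mA, giving V_DS = V_DD − I_D R_D = 3.32 − 5.59 × 1.3 = -3.95 V.
But -3.95 V < V_ov = 1.34 V, so the device is actually in triode.
In triode I_D = k_n[V_ov V_DS − ½ V_DS²] and I_D = (V_DD − V_DS)/R_D. Equating: 4.05 V_DS² − 11.85 V_DS + 3.32 = 0, giving V_DS = 0.314 V (the root below V_ov).
I_D = (3.32 − 0.314) / 1.3 = 2.31 mA.

I_D = 2.31 mA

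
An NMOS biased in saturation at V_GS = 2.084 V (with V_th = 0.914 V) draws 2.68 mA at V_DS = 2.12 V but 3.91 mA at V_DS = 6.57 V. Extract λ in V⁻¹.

λ = 0.132 V⁻¹

With V_GS fixed, I_D ∝ (1 + λ V_DS) in saturation, so I_D2/I_D1 = (1 + λ V_DS2)/(1 + λ V_DS1).
3.91/2.68 = 1.459 = (1 + 6.57 λ)/(1 + 2.12 λ).
Solving: λ (I_D1 V_DS2 − I_D2 V_DS1) = I_D2 − I_D1, so λ = (3.91 − 2.68) / (2.68 × 6.57 − 3.91 × 2.12) = 1.23 / 9.32 = 0.132 V⁻¹.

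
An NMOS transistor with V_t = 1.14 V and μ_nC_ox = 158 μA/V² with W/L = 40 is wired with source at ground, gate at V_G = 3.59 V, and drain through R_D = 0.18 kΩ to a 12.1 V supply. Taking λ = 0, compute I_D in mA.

I_D = 19.0 mA

V_GS = V_G = 3.59 V, so V_ov = 3.59 − 1.14 = 2.45 V.
k_n = μ_nC_ox · (W/L) = 6.32 mA/V².
Assume saturation: I_D = ½ k_n V_ov² = 0.5 × 6.32 × 2.45² = 19 mA, giving V_DS = V_DD − I_D R_D = 12.1 − 19 × 0.18 = 8.69 V.
V_DS = 8.69 V ≥ V_ov = 2.45 V, confirming saturation.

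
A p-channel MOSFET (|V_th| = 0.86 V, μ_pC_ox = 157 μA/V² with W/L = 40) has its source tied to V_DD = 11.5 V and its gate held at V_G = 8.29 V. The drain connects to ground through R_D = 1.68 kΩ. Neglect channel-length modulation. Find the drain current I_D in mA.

I_D = 6.55 mA

V_SG = V_DD − V_G = 11.5 − 8.29 = 3.21 V, so V_ov = 3.21 − 0.86 = 2.35 V.
k_p = μ_pC_ox · (W/L) = 6.28 mA/V².
Assume saturation: I_D = ½ k_p V_ov² = 0.5 × 6.28 × 2.35² = 17.3 mA, giving V_SD = V_DD − I_D R_D = 11.5 − 17.3 × 1.68 = -17.6 V.
But -17.6 V < V_ov = 2.35 V, so the device is actually in triode.
In triode I_D = k_p[V_ov V_SD − ½ V_SD²] and I_D = (V_DD − V_SD)/R_D. Equating: 5.28 V_SD² − 25.79 V_SD + 11.5 = 0, giving V_SD = 0.496 V (the root below V_ov).
I_D = (11.5 − 0.496) / 1.68 = 6.55 mA.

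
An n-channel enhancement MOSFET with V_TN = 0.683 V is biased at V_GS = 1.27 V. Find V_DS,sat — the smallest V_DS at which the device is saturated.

The boundary between triode and saturation is V_DS = V_GS − V_TN = V_ov.
V_ov = 1.27 − 0.683 = 0.587 V.

V_DS,sat = 0.587 V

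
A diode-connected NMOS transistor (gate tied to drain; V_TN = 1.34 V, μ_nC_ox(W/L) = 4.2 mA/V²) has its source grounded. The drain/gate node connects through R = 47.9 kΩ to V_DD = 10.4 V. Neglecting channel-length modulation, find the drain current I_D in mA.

With gate tied to drain, V_GS = V_DS ≥ V_GS − V_TN, so the device is in saturation.
KCL at the drain: ½ k_n (V_GS − V_TN)² = (V_DD − V_GS)/R.
Let x = V_GS − 1.34. Then 101 x² + x − 9.06 = 0, giving x = 0.295 V (positive root), so V_GS = 1.64 V.
I_D = (V_DD − V_GS)/R = (10.4 − 1.64) / 47.9 = 0.183 mA.

I_D = 0.183 mA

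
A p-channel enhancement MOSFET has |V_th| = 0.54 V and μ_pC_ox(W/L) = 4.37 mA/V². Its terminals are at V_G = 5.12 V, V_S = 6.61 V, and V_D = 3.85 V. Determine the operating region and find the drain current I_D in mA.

V_SG = V_S − V_G = 6.61 − 5.12 = 1.49 V; V_SD = V_S − V_D = 6.61 − 3.85 = 2.76 V.
V_ov = V_SG − |V_th| = 1.49 − 0.54 = 0.95 V.
Since V_SD = 2.76 V ≥ V_ov = 0.95 V, the device is in saturation.
I_D = ½ k_p V_ov² = 0.5 × 4.37 × 0.95² = 1.97 mA.

Saturation; I_D = 1.97 mA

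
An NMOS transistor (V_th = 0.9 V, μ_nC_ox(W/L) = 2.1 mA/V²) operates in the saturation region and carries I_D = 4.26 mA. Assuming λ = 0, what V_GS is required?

In saturation I_D = ½ k_n (V_GS − V_th)², so V_GS − V_th = √(2 I_D / k_n) = √(2 × 4.26 / 2.1) = 2.01 V.
V_GS = 0.9 + 2.01 = 2.91 V.

V_GS = 2.91 V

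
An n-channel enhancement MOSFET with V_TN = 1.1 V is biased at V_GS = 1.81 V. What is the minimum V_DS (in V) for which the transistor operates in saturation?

V_DS,sat = 0.710 V

The boundary between triode and saturation is V_DS = V_GS − V_TN = V_ov.
V_ov = 1.81 − 1.1 = 0.71 V.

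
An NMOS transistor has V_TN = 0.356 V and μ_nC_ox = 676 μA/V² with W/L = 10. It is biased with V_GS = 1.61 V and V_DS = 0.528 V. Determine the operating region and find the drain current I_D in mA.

Triode; I_D = 3.53 mA

k_n = μ_nC_ox · (W/L) = 6.76 mA/V².
V_ov = V_GS − V_TN = 1.61 − 0.356 = 1.25 V.
Since V_DS = 0.528 V < V_ov = 1.25 V, the device is in the triode region.
I_D = k_n [V_ov · V_DS − ½ V_DS²] = 6.76 × [1.25 × 0.528 − 0.5 × 0.528²] = 3.53 mA.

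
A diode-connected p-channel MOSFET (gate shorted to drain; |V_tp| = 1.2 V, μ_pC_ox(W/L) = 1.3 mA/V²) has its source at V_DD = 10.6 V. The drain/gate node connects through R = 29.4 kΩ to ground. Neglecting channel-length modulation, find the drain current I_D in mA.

With gate tied to drain, V_SG = V_SD ≥ V_SG − |V_tp|, so the device is in saturation.
KCL at the drain: ½ k_p (V_SG − |V_tp|)² = (V_DD − V_SG)/R.
Let x = V_SG − 1.2. Then 19.1 x² + x − 9.4 = 0, giving x = 0.676 V (positive root), so V_SG = 1.88 V.
I_D = (V_DD − V_SG)/R = (10.6 − 1.88) / 29.4 = 0.297 mA.

I_D = 0.297 mA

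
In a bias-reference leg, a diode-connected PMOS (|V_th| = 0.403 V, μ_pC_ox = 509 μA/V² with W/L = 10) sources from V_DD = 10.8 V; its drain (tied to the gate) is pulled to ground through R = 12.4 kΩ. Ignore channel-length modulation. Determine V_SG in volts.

V_SG = 0.961 V

With gate tied to drain, V_SG = V_SD ≥ V_SG − |V_th|, so the device is in saturation.
k_p = μ_pC_ox · (W/L) = 5.09 mA/V².
KCL at the drain: ½ k_p (V_SG − |V_th|)² = (V_DD − V_SG)/R.
Let x = V_SG − 0.403. Then 31.6 x² + x − 10.4 = 0, giving x = 0.558 V (positive root), so V_SG = 0.961 V.
I_D = (V_DD − V_SG)/R = (10.8 − 0.961) / 12.4 = 0.793 mA.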